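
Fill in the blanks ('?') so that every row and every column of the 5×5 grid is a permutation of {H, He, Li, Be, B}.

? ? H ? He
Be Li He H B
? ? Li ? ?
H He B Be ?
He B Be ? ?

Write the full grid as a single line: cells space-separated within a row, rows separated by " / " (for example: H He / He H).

row 1 has {H,He}; column 2 has {He,Li,B} — only Be is left for (r1,c2).
row 3 has {Li}; column 1 has {H,He,Be} — only B is left for (r3,c1).
row 3 has {Li,B}; column 2 has {He,Li,Be,B} — only H is left for (r3,c2).
row 3 has {H,Li,B}; column 4 has {H,Be} — only He is left for (r3,c4).
row 3 has {H,He,Li,B}; column 5 has {He,B} — only Be is left for (r3,c5).
row 4 has {H,He,Be,B}; column 5 has {He,Be,B} — only Li is left for (r4,c5).
row 5 has {He,Be,B}; column 4 has {H,He,Be} — only Li is left for (r5,c4).
row 5 has {He,Li,Be,B}; column 5 has {He,Li,Be,B} — only H is left for (r5,c5).
row 1 has {H,He,Be}; column 1 has {H,He,Be,B} — only Li is left for (r1,c1).
row 1 has {H,He,Li,Be}; column 4 has {H,He,Li,Be} — only B is left for (r1,c4).

Li Be H B He / Be Li He H B / B H Li He Be / H He B Be Li / He B Be Li H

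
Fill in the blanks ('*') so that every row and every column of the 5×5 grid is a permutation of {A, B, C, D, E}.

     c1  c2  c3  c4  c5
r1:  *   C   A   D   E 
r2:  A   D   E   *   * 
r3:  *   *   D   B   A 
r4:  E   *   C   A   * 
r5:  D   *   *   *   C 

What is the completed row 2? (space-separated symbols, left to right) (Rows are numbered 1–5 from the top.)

A D E C B

(r1,c1): row 1 has {A,C,D,E}; column 1 has {A,D,E}, so it must be B.
(r2,c4): row 2 has {A,D,E}; column 4 has {A,B,D}, so it must be C.
(r2,c5): row 2 has {A,C,D,E}; column 5 has {A,C,E}, so it must be B.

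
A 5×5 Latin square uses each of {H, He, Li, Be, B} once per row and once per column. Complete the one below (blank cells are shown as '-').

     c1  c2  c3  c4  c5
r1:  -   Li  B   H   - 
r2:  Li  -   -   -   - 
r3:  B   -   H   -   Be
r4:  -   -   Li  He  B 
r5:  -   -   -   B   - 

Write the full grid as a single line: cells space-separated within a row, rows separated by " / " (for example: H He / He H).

Be Li B H He / Li B He Be H / B He H Li Be / H Be Li He B / He H Be B Li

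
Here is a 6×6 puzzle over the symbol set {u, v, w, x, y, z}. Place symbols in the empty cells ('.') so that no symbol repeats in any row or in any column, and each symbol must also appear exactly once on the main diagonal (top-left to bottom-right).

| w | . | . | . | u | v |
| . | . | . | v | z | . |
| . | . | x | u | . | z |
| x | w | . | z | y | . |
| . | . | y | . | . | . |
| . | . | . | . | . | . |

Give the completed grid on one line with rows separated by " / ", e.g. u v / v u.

w x z y u v / y u w v z x / v y x u w z / x w v z y u / u z y x v w / z v u w x y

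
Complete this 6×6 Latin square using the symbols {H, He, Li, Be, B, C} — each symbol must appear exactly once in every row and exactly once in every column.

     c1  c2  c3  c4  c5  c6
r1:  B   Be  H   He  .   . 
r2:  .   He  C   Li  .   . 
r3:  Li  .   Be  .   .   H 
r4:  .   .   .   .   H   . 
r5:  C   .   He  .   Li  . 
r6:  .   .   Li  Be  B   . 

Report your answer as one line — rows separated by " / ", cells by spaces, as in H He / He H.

row 1 has {H,He,Be,B}; column 5 has {H,Li,B} — only C is left for (r1,c5).
row 1 has {H,He,Be,B,C}; column 6 has {H} — only Li is left for (r1,c6).
row 2 has {He,Li,C}; column 5 has {H,Li,B,C} — only Be is left for (r2,c5).
row 2 has {He,Li,Be,C}; column 6 has {H,Li} — only B is left for (r2,c6).
row 3 has {H,Li,Be}; column 5 has {H,Li,Be,B,C} — only He is left for (r3,c5).
row 4 has {H}; column 3 has {H,He,Li,Be,C} — only B is left for (r4,c3).
row 4 has {H,B}; column 4 has {He,Li,Be} — only C is left for (r4,c4).
row 5 has {He,Li,C}; column 6 has {H,Li,B} — only Be is left for (r5,c6).
row 2 has {He,Li,Be,B,C}; column 1 has {Li,B,C} — only H is left for (r2,c1).
row 3 has {H,He,Li,Be}; column 4 has {He,Li,Be,C} — only B is left for (r3,c4).
row 4 has {H,B,C}; column 2 has {He,Be} — only Li is left for (r4,c2).
row 4 has {H,Li,B,C}; column 6 has {H,Li,Be,B} — only He is left for (r4,c6).
row 5 has {He,Li,Be,C}; column 4 has {He,Li,Be,B,C} — only H is left for (r5,c4).
row 6 has {Li,Be,B}; column 1 has {H,Li,B,C} — only He is left for (r6,c1).
row 6 has {He,Li,Be,B}; column 6 has {H,He,Li,Be,B} — only C is left for (r6,c6).
row 3 has {H,He,Li,Be,B}; column 2 has {He,Li,Be} — only C is left for (r3,c2).
row 4 has {H,He,Li,B,C}; column 1 has {H,He,Li,B,C} — only Be is left for (r4,c1).
row 5 has {H,He,Li,Be,C}; column 2 has {He,Li,Be,C} — only B is left for (r5,c2).
row 6 has {He,Li,Be,B,C}; column 2 has {He,Li,Be,B,C} — only H is left for (r6,c2).

B Be H He C Li / H He C Li Be B / Li C Be B He H / Be Li B C H He / C B He H Li Be / He H Li Be B C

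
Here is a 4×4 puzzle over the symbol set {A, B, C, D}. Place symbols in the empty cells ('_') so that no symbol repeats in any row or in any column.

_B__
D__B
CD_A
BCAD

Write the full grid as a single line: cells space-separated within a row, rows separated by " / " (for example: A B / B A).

A B D C / D A C B / C D B A / B C A D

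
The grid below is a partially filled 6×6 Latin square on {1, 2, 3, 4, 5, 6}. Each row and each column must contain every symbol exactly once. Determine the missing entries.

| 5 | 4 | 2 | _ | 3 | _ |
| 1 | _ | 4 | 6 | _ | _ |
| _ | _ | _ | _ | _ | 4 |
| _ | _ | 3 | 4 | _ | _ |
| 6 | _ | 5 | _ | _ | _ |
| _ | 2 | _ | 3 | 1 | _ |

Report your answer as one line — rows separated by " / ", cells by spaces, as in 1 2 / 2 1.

5 4 2 1 3 6 / 1 3 4 6 5 2 / 3 6 1 5 2 4 / 2 5 3 4 6 1 / 6 1 5 2 4 3 / 4 2 6 3 1 5

(r1,c4) = 1
(r1,c6) = 6
(r4,c1) = 2
(r5,c4) = 2
(r5,c5) = 4
(r6,c1) = 4
(r6,c3) = 6
(r6,c6) = 5
(r3,c1) = 3
(r3,c3) = 1
(r3,c4) = 5
(r4,c6) = 1
(r5,c6) = 3
(r2,c6) = 2
(r3,c2) = 6
(r3,c5) = 2
(r4,c2) = 5
(r4,c5) = 6
(r5,c2) = 1
(r2,c2) = 3
(r2,c5) = 5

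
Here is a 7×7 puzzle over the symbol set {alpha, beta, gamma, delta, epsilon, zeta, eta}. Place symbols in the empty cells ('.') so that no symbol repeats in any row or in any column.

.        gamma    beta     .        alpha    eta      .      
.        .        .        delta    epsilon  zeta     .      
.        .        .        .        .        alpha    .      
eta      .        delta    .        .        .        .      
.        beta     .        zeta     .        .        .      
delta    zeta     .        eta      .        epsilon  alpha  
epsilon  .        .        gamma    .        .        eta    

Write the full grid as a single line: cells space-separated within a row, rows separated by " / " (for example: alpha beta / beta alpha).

zeta gamma beta epsilon alpha eta delta / beta eta alpha delta epsilon zeta gamma / gamma delta epsilon beta eta alpha zeta / eta epsilon delta alpha zeta gamma beta / alpha beta eta zeta gamma delta epsilon / delta zeta gamma eta beta epsilon alpha / epsilon alpha zeta gamma delta beta eta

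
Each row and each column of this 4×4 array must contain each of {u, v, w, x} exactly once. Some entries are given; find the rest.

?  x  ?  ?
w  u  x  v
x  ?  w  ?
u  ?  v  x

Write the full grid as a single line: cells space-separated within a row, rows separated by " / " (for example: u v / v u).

v x u w / w u x v / x v w u / u w v x

(r1,c1) = v
(r1,c3) = u
(r1,c4) = w
(r3,c2) = v
(r3,c4) = u
(r4,c2) = w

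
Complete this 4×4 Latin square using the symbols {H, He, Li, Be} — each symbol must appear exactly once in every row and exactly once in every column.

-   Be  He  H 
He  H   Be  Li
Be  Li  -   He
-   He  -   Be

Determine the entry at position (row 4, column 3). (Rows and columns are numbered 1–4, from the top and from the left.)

(r1,c1): row 1 has {H,He,Be}; column 1 has {He,Be}, so it must be Li.
(r3,c3): row 3 has {He,Li,Be}; column 3 has {He,Be}, so it must be H.
(r4,c1): row 4 has {He,Be}; column 1 has {He,Li,Be}, so it must be H.
(r4,c3): row 4 has {H,He,Be}; column 3 has {H,He,Be}, so it must be Li.

Li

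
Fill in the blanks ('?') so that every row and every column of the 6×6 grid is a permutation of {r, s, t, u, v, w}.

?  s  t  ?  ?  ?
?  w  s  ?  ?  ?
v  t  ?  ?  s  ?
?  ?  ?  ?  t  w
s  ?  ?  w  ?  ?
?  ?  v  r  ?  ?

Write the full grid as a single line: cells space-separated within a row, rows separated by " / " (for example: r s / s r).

w s t v r u / r w s t u v / v t w u s r / u v r s t w / s r u w v t / t u v r w s

At row 3, column 4: row 3 has {s,t,v}; column 4 has {r,w}; that leaves u.
At row 3, column 6: row 3 has {s,t,u,v}; column 6 has {w}; that leaves r.
At row 6, column 2: row 6 has {r,v}; column 2 has {s,t,w}; that leaves u.
At row 6, column 5: row 6 has {r,u,v}; column 5 has {s,t}; that leaves w.
At row 1, column 4: row 1 has {s,t}; column 4 has {r,u,w}; that leaves v.
At row 1, column 6: row 1 has {s,t,v}; column 6 has {r,w}; that leaves u.
At row 2, column 4: row 2 has {s,w}; column 4 has {r,u,v,w}; that leaves t.
At row 2, column 6: row 2 has {s,t,w}; column 6 has {r,u,w}; that leaves v.
At row 3, column 3: row 3 has {r,s,t,u,v}; column 3 has {s,t,v}; that leaves w.
At row 4, column 4: row 4 has {t,w}; column 4 has {r,t,u,v,w}; that leaves s.
At row 5, column 6: row 5 has {s,w}; column 6 has {r,u,v,w}; that leaves t.
At row 6, column 1: row 6 has {r,u,v,w}; column 1 has {s,v}; that leaves t.
At row 6, column 6: row 6 has {r,t,u,v,w}; column 6 has {r,t,u,v,w}; that leaves s.
At row 1, column 5: row 1 has {s,t,u,v}; column 5 has {s,t,w}; that leaves r.
At row 2, column 5: row 2 has {s,t,v,w}; column 5 has {r,s,t,w}; that leaves u.
At row 5, column 5: row 5 has {s,t,w}; column 5 has {r,s,t,u,w}; that leaves v.
At row 1, column 1: row 1 has {r,s,t,u,v}; column 1 has {s,t,v}; that leaves w.
At row 2, column 1: row 2 has {s,t,u,v,w}; column 1 has {s,t,v,w}; that leaves r.
At row 4, column 1: row 4 has {s,t,w}; column 1 has {r,s,t,v,w}; that leaves u.
At row 4, column 3: row 4 has {s,t,u,w}; column 3 has {s,t,v,w}; that leaves r.
At row 5, column 2: row 5 has {s,t,v,w}; column 2 has {s,t,u,w}; that leaves r.
At row 5, column 3: row 5 has {r,s,t,v,w}; column 3 has {r,s,t,v,w}; that leaves u.
At row 4, column 2: row 4 has {r,s,t,u,w}; column 2 has {r,s,t,u,w}; that leaves v.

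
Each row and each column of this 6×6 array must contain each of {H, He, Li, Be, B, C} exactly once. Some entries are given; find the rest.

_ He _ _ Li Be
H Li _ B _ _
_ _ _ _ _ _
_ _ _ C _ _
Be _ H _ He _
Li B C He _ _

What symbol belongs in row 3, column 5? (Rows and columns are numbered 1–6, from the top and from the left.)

B

At row 1, column 3: row 1 has {He,Li,Be}; column 3 has {H,C}; that leaves B.
At row 1, column 4: row 1 has {He,Li,Be,B}; column 4 has {He,B,C}; that leaves H.
At row 5, column 2: row 5 has {H,He,Be}; column 2 has {He,Li,B}; that leaves C.
At row 5, column 4: row 5 has {H,He,Be,C}; column 4 has {H,He,B,C}; that leaves Li.
At row 5, column 6: row 5 has {H,He,Li,Be,C}; column 6 has {Be}; that leaves B.
At row 6, column 6: row 6 has {He,Li,B,C}; column 6 has {Be,B}; that leaves H.
At row 1, column 1: row 1 has {H,He,Li,Be,B}; column 1 has {H,Li,Be}; that leaves C.
At row 3, column 4: row 3 is empty so far; column 4 has {H,He,Li,B,C}; that leaves Be.
At row 6, column 5: row 6 has {H,He,Li,B,C}; column 5 has {He,Li}; that leaves Be.
At row 2, column 5: row 2 has {H,Li,B}; column 5 has {He,Li,Be}; that leaves C.
At row 2, column 6: row 2 has {H,Li,B,C}; column 6 has {H,Be,B}; that leaves He.
At row 3, column 2: row 3 has {Be}; column 2 has {He,Li,B,C}; that leaves H.
At row 3, column 5: row 3 has {H,Be}; column 5 has {He,Li,Be,C}; that leaves B.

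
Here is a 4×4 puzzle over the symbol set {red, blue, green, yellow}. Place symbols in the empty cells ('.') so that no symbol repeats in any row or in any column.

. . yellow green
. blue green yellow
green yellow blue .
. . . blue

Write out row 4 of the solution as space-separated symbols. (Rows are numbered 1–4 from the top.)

yellow green red blue

row 1 has {green,yellow}; column 2 has {blue,yellow} — only red is left for (r1,c2).
row 2 has {blue,green,yellow}; column 1 has {green} — only red is left for (r2,c1).
row 3 has {blue,green,yellow}; column 4 has {blue,green,yellow} — only red is left for (r3,c4).
row 4 has {blue}; column 1 has {red,green} — only yellow is left for (r4,c1).
row 4 has {blue,yellow}; column 2 has {red,blue,yellow} — only green is left for (r4,c2).
row 4 has {blue,green,yellow}; column 3 has {blue,green,yellow} — only red is left for (r4,c3).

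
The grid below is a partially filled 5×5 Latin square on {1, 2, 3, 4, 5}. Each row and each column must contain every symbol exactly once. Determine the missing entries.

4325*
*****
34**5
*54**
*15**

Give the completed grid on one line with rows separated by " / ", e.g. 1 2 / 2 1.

row 1 has {2,3,4,5}; column 5 has {5} — only 1 is left for (r1,c5).
row 2 is empty so far; column 2 has {1,3,4,5} — only 2 is left for (r2,c2).
row 3 has {3,4,5}; column 3 has {2,4,5} — only 1 is left for (r3,c3).
row 3 has {1,3,4,5}; column 4 has {5} — only 2 is left for (r3,c4).
row 5 has {1,5}; column 1 has {3,4} — only 2 is left for (r5,c1).
row 2 has {2}; column 3 has {1,2,4,5} — only 3 is left for (r2,c3).
row 2 has {2,3}; column 5 has {1,5} — only 4 is left for (r2,c5).
row 4 has {4,5}; column 1 has {2,3,4} — only 1 is left for (r4,c1).
row 4 has {1,4,5}; column 4 has {2,5} — only 3 is left for (r4,c4).
row 4 has {1,3,4,5}; column 5 has {1,4,5} — only 2 is left for (r4,c5).
row 5 has {1,2,5}; column 4 has {2,3,5} — only 4 is left for (r5,c4).
row 5 has {1,2,4,5}; column 5 has {1,2,4,5} — only 3 is left for (r5,c5).
row 2 has {2,3,4}; column 1 has {1,2,3,4} — only 5 is left for (r2,c1).
row 2 has {2,3,4,5}; column 4 has {2,3,4,5} — only 1 is left for (r2,c4).

4 3 2 5 1 / 5 2 3 1 4 / 3 4 1 2 5 / 1 5 4 3 2 / 2 1 5 4 3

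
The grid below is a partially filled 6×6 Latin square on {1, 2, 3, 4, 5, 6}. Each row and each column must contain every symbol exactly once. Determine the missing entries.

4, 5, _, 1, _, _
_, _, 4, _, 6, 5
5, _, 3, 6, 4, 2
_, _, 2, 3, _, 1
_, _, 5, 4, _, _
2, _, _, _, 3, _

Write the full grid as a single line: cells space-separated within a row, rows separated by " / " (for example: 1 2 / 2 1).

4 5 6 1 2 3 / 1 3 4 2 6 5 / 5 1 3 6 4 2 / 6 4 2 3 5 1 / 3 2 5 4 1 6 / 2 6 1 5 3 4

Cell (r1,c3): row 1 has {1,4,5}; column 3 has {2,3,4,5} → 6.
Cell (r1,c5): row 1 has {1,4,5,6}; column 5 has {3,4,6} → 2.
Cell (r1,c6): row 1 has {1,2,4,5,6}; column 6 has {1,2,5} → 3.
Cell (r2,c4): row 2 has {4,5,6}; column 4 has {1,3,4,6} → 2.
Cell (r3,c2): row 3 has {2,3,4,5,6}; column 2 has {5} → 1.
Cell (r4,c1): row 4 has {1,2,3}; column 1 has {2,4,5} → 6.
Cell (r4,c2): row 4 has {1,2,3,6}; column 2 has {1,5} → 4.
Cell (r4,c5): row 4 has {1,2,3,4,6}; column 5 has {2,3,4,6} → 5.
Cell (r5,c5): row 5 has {4,5}; column 5 has {2,3,4,5,6} → 1.
Cell (r5,c6): row 5 has {1,4,5}; column 6 has {1,2,3,5} → 6.
Cell (r6,c2): row 6 has {2,3}; column 2 has {1,4,5} → 6.
Cell (r6,c3): row 6 has {2,3,6}; column 3 has {2,3,4,5,6} → 1.
Cell (r6,c4): row 6 has {1,2,3,6}; column 4 has {1,2,3,4,6} → 5.
Cell (r6,c6): row 6 has {1,2,3,5,6}; column 6 has {1,2,3,5,6} → 4.
Cell (r2,c2): row 2 has {2,4,5,6}; column 2 has {1,4,5,6} → 3.
Cell (r5,c1): row 5 has {1,4,5,6}; column 1 has {2,4,5,6} → 3.
Cell (r5,c2): row 5 has {1,3,4,5,6}; column 2 has {1,3,4,5,6} → 2.
Cell (r2,c1): row 2 has {2,3,4,5,6}; column 1 has {2,3,4,5,6} → 1.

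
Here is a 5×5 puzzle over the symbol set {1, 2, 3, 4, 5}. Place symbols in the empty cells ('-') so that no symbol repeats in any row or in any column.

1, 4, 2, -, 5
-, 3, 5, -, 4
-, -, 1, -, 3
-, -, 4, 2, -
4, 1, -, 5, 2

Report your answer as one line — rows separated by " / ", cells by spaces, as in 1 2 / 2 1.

1 4 2 3 5 / 2 3 5 1 4 / 5 2 1 4 3 / 3 5 4 2 1 / 4 1 3 5 2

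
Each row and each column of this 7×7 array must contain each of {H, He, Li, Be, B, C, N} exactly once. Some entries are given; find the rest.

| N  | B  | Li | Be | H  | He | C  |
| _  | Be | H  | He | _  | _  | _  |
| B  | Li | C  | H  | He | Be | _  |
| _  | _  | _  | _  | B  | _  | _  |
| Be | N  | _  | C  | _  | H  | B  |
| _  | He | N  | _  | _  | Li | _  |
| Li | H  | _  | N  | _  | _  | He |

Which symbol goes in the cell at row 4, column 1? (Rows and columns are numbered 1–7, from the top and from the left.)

He

row 2 has {H,He,Be}; column 1 has {Li,Be,B,N} — only C is left for (r2,c1).
row 3 has {H,He,Li,Be,B,C}; column 7 has {He,B,C} — only N is left for (r3,c7).
row 4 has {B}; column 2 has {H,He,Li,Be,B,N} — only C is left for (r4,c2).
row 4 has {B,C}; column 4 has {H,He,Be,C,N} — only Li is left for (r4,c4).
row 4 has {Li,B,C}; column 6 has {H,He,Li,Be} — only N is left for (r4,c6).
row 5 has {H,Be,B,C,N}; column 3 has {H,Li,C,N} — only He is left for (r5,c3).
row 5 has {H,He,Be,B,C,N}; column 5 has {H,He,B} — only Li is left for (r5,c5).
row 6 has {He,Li,N}; column 1 has {Li,Be,B,C,N} — only H is left for (r6,c1).
row 6 has {H,He,Li,N}; column 4 has {H,He,Li,Be,C,N} — only B is left for (r6,c4).
row 6 has {H,He,Li,B,N}; column 7 has {He,B,C,N} — only Be is left for (r6,c7).
row 2 has {H,He,Be,C}; column 5 has {H,He,Li,B} — only N is left for (r2,c5).
row 2 has {H,He,Be,C,N}; column 6 has {H,He,Li,Be,N} — only B is left for (r2,c6).
row 2 has {H,He,Be,B,C,N}; column 7 has {He,Be,B,C,N} — only Li is left for (r2,c7).
row 4 has {Li,B,C,N}; column 1 has {H,Li,Be,B,C,N} — only He is left for (r4,c1).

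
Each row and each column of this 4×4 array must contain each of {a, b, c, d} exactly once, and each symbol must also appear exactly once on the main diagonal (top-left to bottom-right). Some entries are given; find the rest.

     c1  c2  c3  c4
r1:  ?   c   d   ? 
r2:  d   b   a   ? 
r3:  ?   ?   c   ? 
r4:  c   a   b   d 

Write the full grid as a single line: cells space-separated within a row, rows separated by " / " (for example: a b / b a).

a c d b / d b a c / b d c a / c a b d

Cell (r1,c1): row 1 has {c,d}; column 1 has {c,d}; the diagonal has {b,c,d} → a.
Cell (r1,c4): row 1 has {a,c,d}; column 4 has {d} → b.
Cell (r2,c4): row 2 has {a,b,d}; column 4 has {b,d} → c.
Cell (r3,c1): row 3 has {c}; column 1 has {a,c,d} → b.
Cell (r3,c2): row 3 has {b,c}; column 2 has {a,b,c} → d.
Cell (r3,c4): row 3 has {b,c,d}; column 4 has {b,c,d} → a.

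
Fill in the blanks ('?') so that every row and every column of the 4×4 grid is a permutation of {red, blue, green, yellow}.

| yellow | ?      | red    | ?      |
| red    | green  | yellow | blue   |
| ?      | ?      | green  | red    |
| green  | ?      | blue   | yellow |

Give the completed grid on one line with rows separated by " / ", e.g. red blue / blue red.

yellow blue red green / red green yellow blue / blue yellow green red / green red blue yellow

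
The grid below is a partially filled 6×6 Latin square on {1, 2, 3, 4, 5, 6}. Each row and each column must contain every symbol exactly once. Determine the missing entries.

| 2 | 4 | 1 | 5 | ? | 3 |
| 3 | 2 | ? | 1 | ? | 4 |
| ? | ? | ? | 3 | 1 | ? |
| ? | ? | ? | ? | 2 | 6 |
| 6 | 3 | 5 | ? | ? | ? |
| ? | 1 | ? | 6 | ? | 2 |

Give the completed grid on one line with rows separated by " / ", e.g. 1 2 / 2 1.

Cell (r1,c5): row 1 has {1,2,3,4,5}; column 5 has {1,2} → 6.
Cell (r2,c3): row 2 has {1,2,3,4}; column 3 has {1,5} → 6.
Cell (r2,c5): row 2 has {1,2,3,4,6}; column 5 has {1,2,6} → 5.
Cell (r3,c6): row 3 has {1,3}; column 6 has {2,3,4,6} → 5.
Cell (r4,c2): row 4 has {2,6}; column 2 has {1,2,3,4} → 5.
Cell (r4,c4): row 4 has {2,5,6}; column 4 has {1,3,5,6} → 4.
Cell (r5,c4): row 5 has {3,5,6}; column 4 has {1,3,4,5,6} → 2.
Cell (r5,c5): row 5 has {2,3,5,6}; column 5 has {1,2,5,6} → 4.
Cell (r5,c6): row 5 has {2,3,4,5,6}; column 6 has {2,3,4,5,6} → 1.
Cell (r6,c5): row 6 has {1,2,6}; column 5 has {1,2,4,5,6} → 3.
Cell (r3,c1): row 3 has {1,3,5}; column 1 has {2,3,6} → 4.
Cell (r3,c2): row 3 has {1,3,4,5}; column 2 has {1,2,3,4,5} → 6.
Cell (r3,c3): row 3 has {1,3,4,5,6}; column 3 has {1,5,6} → 2.
Cell (r4,c1): row 4 has {2,4,5,6}; column 1 has {2,3,4,6} → 1.
Cell (r4,c3): row 4 has {1,2,4,5,6}; column 3 has {1,2,5,6} → 3.
Cell (r6,c1): row 6 has {1,2,3,6}; column 1 has {1,2,3,4,6} → 5.
Cell (r6,c3): row 6 has {1,2,3,5,6}; column 3 has {1,2,3,5,6} → 4.

2 4 1 5 6 3 / 3 2 6 1 5 4 / 4 6 2 3 1 5 / 1 5 3 4 2 6 / 6 3 5 2 4 1 / 5 1 4 6 3 2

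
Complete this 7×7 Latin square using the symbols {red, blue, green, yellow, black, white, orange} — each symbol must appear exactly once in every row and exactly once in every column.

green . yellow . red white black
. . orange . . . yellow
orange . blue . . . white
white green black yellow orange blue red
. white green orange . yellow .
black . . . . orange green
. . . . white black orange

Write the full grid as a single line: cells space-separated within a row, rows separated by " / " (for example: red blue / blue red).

(r1,c4) = blue
(r5,c7) = blue
(r7,c3) = red
(r7,c4) = green
(r1,c2) = orange
(r5,c1) = red
(r5,c5) = black
(r6,c3) = white
(r6,c4) = red
(r2,c1) = blue
(r2,c5) = green
(r2,c6) = red
(r3,c4) = black
(r3,c5) = yellow
(r3,c6) = green
(r6,c5) = blue
(r7,c1) = yellow
(r7,c2) = blue
(r2,c2) = black
(r2,c4) = white
(r3,c2) = red
(r6,c2) = yellow

green orange yellow blue red white black / blue black orange white green red yellow / orange red blue black yellow green white / white green black yellow orange blue red / red white green orange black yellow blue / black yellow white red blue orange green / yellow blue red green white black orange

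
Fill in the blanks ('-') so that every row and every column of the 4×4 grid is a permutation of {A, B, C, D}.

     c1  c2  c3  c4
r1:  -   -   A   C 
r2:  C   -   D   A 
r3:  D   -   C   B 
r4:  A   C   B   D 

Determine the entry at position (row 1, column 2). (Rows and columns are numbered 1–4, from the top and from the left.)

(r1,c1) = B
(r1,c2) = D

D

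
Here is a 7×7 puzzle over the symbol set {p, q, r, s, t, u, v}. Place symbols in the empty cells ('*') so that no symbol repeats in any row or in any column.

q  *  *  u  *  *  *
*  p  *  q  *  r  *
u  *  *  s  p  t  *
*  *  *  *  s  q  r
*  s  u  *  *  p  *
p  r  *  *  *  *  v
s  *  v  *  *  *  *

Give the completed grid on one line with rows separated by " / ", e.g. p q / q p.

(r3,c7): row 3 has {p,s,t,u}; column 7 has {r,v}, so it must be q.
(r5,c7): row 5 has {p,s,u}; column 7 has {q,r,v}, so it must be t.
(r6,c4): row 6 has {p,r,v}; column 4 has {q,s,u}, so it must be t.
(r7,c6): row 7 has {s,v}; column 6 has {p,q,r,t}, so it must be u.
(r7,c7): row 7 has {s,u,v}; column 7 has {q,r,t,v}, so it must be p.
(r1,c7): row 1 has {q,u}; column 7 has {p,q,r,t,v}, so it must be s.
(r2,c7): row 2 has {p,q,r}; column 7 has {p,q,r,s,t,v}, so it must be u.
(r3,c2): row 3 has {p,q,s,t,u}; column 2 has {p,r,s}, so it must be v.
(r3,c3): row 3 has {p,q,s,t,u,v}; column 3 has {u,v}, so it must be r.
(r6,c6): row 6 has {p,r,t,v}; column 6 has {p,q,r,t,u}, so it must be s.
(r7,c4): row 7 has {p,s,u,v}; column 4 has {q,s,t,u}, so it must be r.
(r1,c2): row 1 has {q,s,u}; column 2 has {p,r,s,v}, so it must be t.
(r1,c3): row 1 has {q,s,t,u}; column 3 has {r,u,v}, so it must be p.
(r1,c6): row 1 has {p,q,s,t,u}; column 6 has {p,q,r,s,t,u}, so it must be v.
(r4,c2): row 4 has {q,r,s}; column 2 has {p,r,s,t,v}, so it must be u.
(r4,c3): row 4 has {q,r,s,u}; column 3 has {p,r,u,v}, so it must be t.
(r5,c4): row 5 has {p,s,t,u}; column 4 has {q,r,s,t,u}, so it must be v.
(r6,c3): row 6 has {p,r,s,t,v}; column 3 has {p,r,t,u,v}, so it must be q.
(r6,c5): row 6 has {p,q,r,s,t,v}; column 5 has {p,s}, so it must be u.
(r7,c2): row 7 has {p,r,s,u,v}; column 2 has {p,r,s,t,u,v}, so it must be q.
(r7,c5): row 7 has {p,q,r,s,u,v}; column 5 has {p,s,u}, so it must be t.
(r1,c5): row 1 has {p,q,s,t,u,v}; column 5 has {p,s,t,u}, so it must be r.
(r2,c3): row 2 has {p,q,r,u}; column 3 has {p,q,r,t,u,v}, so it must be s.
(r2,c5): row 2 has {p,q,r,s,u}; column 5 has {p,r,s,t,u}, so it must be v.
(r4,c1): row 4 has {q,r,s,t,u}; column 1 has {p,q,s,u}, so it must be v.
(r4,c4): row 4 has {q,r,s,t,u,v}; column 4 has {q,r,s,t,u,v}, so it must be p.
(r5,c1): row 5 has {p,s,t,u,v}; column 1 has {p,q,s,u,v}, so it must be r.
(r5,c5): row 5 has {p,r,s,t,u,v}; column 5 has {p,r,s,t,u,v}, so it must be q.
(r2,c1): row 2 has {p,q,r,s,u,v}; column 1 has {p,q,r,s,u,v}, so it must be t.

q t p u r v s / t p s q v r u / u v r s p t q / v u t p s q r / r s u v q p t / p r q t u s v / s q v r t u p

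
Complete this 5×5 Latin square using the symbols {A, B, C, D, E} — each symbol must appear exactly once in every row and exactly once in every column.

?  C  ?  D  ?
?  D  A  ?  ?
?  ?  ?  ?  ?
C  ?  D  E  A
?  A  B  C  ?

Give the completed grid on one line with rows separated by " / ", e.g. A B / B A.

A C E D B / E D A B C / B E C A D / C B D E A / D A B C E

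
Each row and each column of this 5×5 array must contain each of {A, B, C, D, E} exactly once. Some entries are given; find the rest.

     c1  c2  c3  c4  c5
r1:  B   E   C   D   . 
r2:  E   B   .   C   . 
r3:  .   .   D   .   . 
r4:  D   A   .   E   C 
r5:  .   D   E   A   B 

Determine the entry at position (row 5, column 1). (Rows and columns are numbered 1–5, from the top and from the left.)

C

At row 1, column 5: row 1 has {B,C,D,E}; column 5 has {B,C}; that leaves A.
At row 2, column 3: row 2 has {B,C,E}; column 3 has {C,D,E}; that leaves A.
At row 2, column 5: row 2 has {A,B,C,E}; column 5 has {A,B,C}; that leaves D.
At row 3, column 2: row 3 has {D}; column 2 has {A,B,D,E}; that leaves C.
At row 3, column 4: row 3 has {C,D}; column 4 has {A,C,D,E}; that leaves B.
At row 3, column 5: row 3 has {B,C,D}; column 5 has {A,B,C,D}; that leaves E.
At row 4, column 3: row 4 has {A,C,D,E}; column 3 has {A,C,D,E}; that leaves B.
At row 5, column 1: row 5 has {A,B,D,E}; column 1 has {B,D,E}; that leaves C.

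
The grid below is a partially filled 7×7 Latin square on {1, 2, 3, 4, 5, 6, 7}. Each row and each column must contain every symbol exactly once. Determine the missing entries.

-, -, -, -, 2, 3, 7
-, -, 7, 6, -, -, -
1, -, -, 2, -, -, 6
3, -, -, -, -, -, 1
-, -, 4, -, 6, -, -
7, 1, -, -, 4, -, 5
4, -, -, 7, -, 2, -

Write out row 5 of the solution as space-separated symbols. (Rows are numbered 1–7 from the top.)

5 3 4 1 6 7 2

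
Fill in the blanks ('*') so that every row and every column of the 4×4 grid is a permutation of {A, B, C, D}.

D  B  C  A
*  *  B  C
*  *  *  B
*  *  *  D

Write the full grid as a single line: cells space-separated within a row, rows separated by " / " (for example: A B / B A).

At row 2, column 1: row 2 has {B,C}; column 1 has {D}; that leaves A.
At row 2, column 2: row 2 has {A,B,C}; column 2 has {B}; that leaves D.
At row 3, column 1: row 3 has {B}; column 1 has {A,D}; that leaves C.
At row 3, column 2: row 3 has {B,C}; column 2 has {B,D}; that leaves A.
At row 3, column 3: row 3 has {A,B,C}; column 3 has {B,C}; that leaves D.
At row 4, column 1: row 4 has {D}; column 1 has {A,C,D}; that leaves B.
At row 4, column 2: row 4 has {B,D}; column 2 has {A,B,D}; that leaves C.
At row 4, column 3: row 4 has {B,C,D}; column 3 has {B,C,D}; that leaves A.

D B C A / A D B C / C A D B / B C A D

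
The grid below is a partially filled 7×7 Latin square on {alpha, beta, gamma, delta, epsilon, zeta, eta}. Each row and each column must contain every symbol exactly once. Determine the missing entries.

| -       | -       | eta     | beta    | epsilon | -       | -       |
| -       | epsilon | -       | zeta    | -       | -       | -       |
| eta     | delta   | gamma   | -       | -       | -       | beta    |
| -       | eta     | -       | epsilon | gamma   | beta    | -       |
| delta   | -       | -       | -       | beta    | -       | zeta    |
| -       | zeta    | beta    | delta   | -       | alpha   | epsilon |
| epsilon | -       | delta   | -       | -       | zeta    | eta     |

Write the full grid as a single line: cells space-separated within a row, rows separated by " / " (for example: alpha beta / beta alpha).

zeta gamma eta beta epsilon delta alpha / beta epsilon alpha zeta delta eta gamma / eta delta gamma alpha zeta epsilon beta / alpha eta zeta epsilon gamma beta delta / delta alpha epsilon eta beta gamma zeta / gamma zeta beta delta eta alpha epsilon / epsilon beta delta gamma alpha zeta eta

At row 2, column 3: row 2 has {epsilon,zeta}; column 3 has {beta,gamma,delta,eta}; that leaves alpha.
At row 3, column 4: row 3 has {beta,gamma,delta,eta}; column 4 has {beta,delta,epsilon,zeta}; that leaves alpha.
At row 3, column 5: row 3 has {alpha,beta,gamma,delta,eta}; column 5 has {beta,gamma,epsilon}; that leaves zeta.
At row 3, column 6: row 3 has {alpha,beta,gamma,delta,zeta,eta}; column 6 has {alpha,beta,zeta}; that leaves epsilon.
At row 4, column 3: row 4 has {beta,gamma,epsilon,eta}; column 3 has {alpha,beta,gamma,delta,eta}; that leaves zeta.
At row 5, column 3: row 5 has {beta,delta,zeta}; column 3 has {alpha,beta,gamma,delta,zeta,eta}; that leaves epsilon.
At row 6, column 1: row 6 has {alpha,beta,delta,epsilon,zeta}; column 1 has {delta,epsilon,eta}; that leaves gamma.
At row 6, column 5: row 6 has {alpha,beta,gamma,delta,epsilon,zeta}; column 5 has {beta,gamma,epsilon,zeta}; that leaves eta.
At row 7, column 4: row 7 has {delta,epsilon,zeta,eta}; column 4 has {alpha,beta,delta,epsilon,zeta}; that leaves gamma.
At row 7, column 5: row 7 has {gamma,delta,epsilon,zeta,eta}; column 5 has {beta,gamma,epsilon,zeta,eta}; that leaves alpha.
At row 2, column 1: row 2 has {alpha,epsilon,zeta}; column 1 has {gamma,delta,epsilon,eta}; that leaves beta.
At row 2, column 5: row 2 has {alpha,beta,epsilon,zeta}; column 5 has {alpha,beta,gamma,epsilon,zeta,eta}; that leaves delta.
At row 2, column 7: row 2 has {alpha,beta,delta,epsilon,zeta}; column 7 has {beta,epsilon,zeta,eta}; that leaves gamma.
At row 4, column 1: row 4 has {beta,gamma,epsilon,zeta,eta}; column 1 has {beta,gamma,delta,epsilon,eta}; that leaves alpha.
At row 4, column 7: row 4 has {alpha,beta,gamma,epsilon,zeta,eta}; column 7 has {beta,gamma,epsilon,zeta,eta}; that leaves delta.
At row 5, column 4: row 5 has {beta,delta,epsilon,zeta}; column 4 has {alpha,beta,gamma,delta,epsilon,zeta}; that leaves eta.
At row 5, column 6: row 5 has {beta,delta,epsilon,zeta,eta}; column 6 has {alpha,beta,epsilon,zeta}; that leaves gamma.
At row 7, column 2: row 7 has {alpha,gamma,delta,epsilon,zeta,eta}; column 2 has {delta,epsilon,zeta,eta}; that leaves beta.
At row 1, column 1: row 1 has {beta,epsilon,eta}; column 1 has {alpha,beta,gamma,delta,epsilon,eta}; that leaves zeta.
At row 1, column 6: row 1 has {beta,epsilon,zeta,eta}; column 6 has {alpha,beta,gamma,epsilon,zeta}; that leaves delta.
At row 1, column 7: row 1 has {beta,delta,epsilon,zeta,eta}; column 7 has {beta,gamma,delta,epsilon,zeta,eta}; that leaves alpha.
At row 2, column 6: row 2 has {alpha,beta,gamma,delta,epsilon,zeta}; column 6 has {alpha,beta,gamma,delta,epsilon,zeta}; that leaves eta.
At row 5, column 2: row 5 has {beta,gamma,delta,epsilon,zeta,eta}; column 2 has {beta,delta,epsilon,zeta,eta}; that leaves alpha.
At row 1, column 2: row 1 has {alpha,beta,delta,epsilon,zeta,eta}; column 2 has {alpha,beta,delta,epsilon,zeta,eta}; that leaves gamma.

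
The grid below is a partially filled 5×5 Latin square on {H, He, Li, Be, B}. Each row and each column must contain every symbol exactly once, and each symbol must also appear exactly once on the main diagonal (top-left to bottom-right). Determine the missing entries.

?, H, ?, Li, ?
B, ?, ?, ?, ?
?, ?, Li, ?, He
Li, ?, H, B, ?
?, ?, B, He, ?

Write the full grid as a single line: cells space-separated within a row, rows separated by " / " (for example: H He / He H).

He H Be Li B / B Be He H Li / H B Li Be He / Li He H B Be / Be Li B He H

row 4 has {H,Li,B}; column 5 has {He} — only Be is left for (r4,c5).
row 5 has {He,B}; column 5 has {He,Be}; the diagonal has {Li,B} — only H is left for (r5,c5).
row 1 has {H,Li}; column 5 has {H,He,Be} — only B is left for (r1,c5).
row 2 has {B}; column 5 has {H,He,Be,B} — only Li is left for (r2,c5).
row 4 has {H,Li,Be,B}; column 2 has {H} — only He is left for (r4,c2).
row 5 has {H,He,B}; column 1 has {Li,B} — only Be is left for (r5,c1).
row 5 has {H,He,Be,B}; column 2 has {H,He} — only Li is left for (r5,c2).
row 1 has {H,Li,B}; column 1 has {Li,Be,B}; the diagonal has {H,Li,B} — only He is left for (r1,c1).
row 1 has {H,He,Li,B}; column 3 has {H,Li,B} — only Be is left for (r1,c3).
row 2 has {Li,B}; column 2 has {H,He,Li}; the diagonal has {H,He,Li,B} — only Be is left for (r2,c2).
row 2 has {Li,Be,B}; column 3 has {H,Li,Be,B} — only He is left for (r2,c3).
row 2 has {He,Li,Be,B}; column 4 has {He,Li,B} — only H is left for (r2,c4).
row 3 has {He,Li}; column 1 has {He,Li,Be,B} — only H is left for (r3,c1).
row 3 has {H,He,Li}; column 2 has {H,He,Li,Be} — only B is left for (r3,c2).
row 3 has {H,He,Li,B}; column 4 has {H,He,Li,B} — only Be is left for (r3,c4).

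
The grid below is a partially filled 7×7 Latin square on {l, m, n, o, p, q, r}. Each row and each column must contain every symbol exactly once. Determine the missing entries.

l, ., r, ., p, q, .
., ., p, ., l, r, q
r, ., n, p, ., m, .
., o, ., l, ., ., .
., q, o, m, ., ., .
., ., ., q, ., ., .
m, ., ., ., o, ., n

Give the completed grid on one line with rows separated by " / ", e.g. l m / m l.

(r3,c2): row 3 has {m,n,p,r}; column 2 has {o,q}, so it must be l.
(r3,c5): row 3 has {l,m,n,p,r}; column 5 has {l,o,p}, so it must be q.
(r3,c7): row 3 has {l,m,n,p,q,r}; column 7 has {n,q}, so it must be o.
(r7,c4): row 7 has {m,n,o}; column 4 has {l,m,p,q}, so it must be r.
(r1,c7): row 1 has {l,p,q,r}; column 7 has {n,o,q}, so it must be m.
(r7,c2): row 7 has {m,n,o,r}; column 2 has {l,o,q}, so it must be p.
(r7,c6): row 7 has {m,n,o,p,r}; column 6 has {m,q,r}, so it must be l.
(r1,c2): row 1 has {l,m,p,q,r}; column 2 has {l,o,p,q}, so it must be n.
(r1,c4): row 1 has {l,m,n,p,q,r}; column 4 has {l,m,p,q,r}, so it must be o.
(r2,c2): row 2 has {l,p,q,r}; column 2 has {l,n,o,p,q}, so it must be m.
(r2,c4): row 2 has {l,m,p,q,r}; column 4 has {l,m,o,p,q,r}, so it must be n.
(r6,c2): row 6 has {q}; column 2 has {l,m,n,o,p,q}, so it must be r.
(r7,c3): row 7 has {l,m,n,o,p,r}; column 3 has {n,o,p,r}, so it must be q.
(r2,c1): row 2 has {l,m,n,p,q,r}; column 1 has {l,m,r}, so it must be o.
(r4,c3): row 4 has {l,o}; column 3 has {n,o,p,q,r}, so it must be m.
(r6,c3): row 6 has {q,r}; column 3 has {m,n,o,p,q,r}, so it must be l.
(r6,c7): row 6 has {l,q,r}; column 7 has {m,n,o,q}, so it must be p.
(r4,c7): row 4 has {l,m,o}; column 7 has {m,n,o,p,q}, so it must be r.
(r5,c7): row 5 has {m,o,q}; column 7 has {m,n,o,p,q,r}, so it must be l.
(r6,c1): row 6 has {l,p,q,r}; column 1 has {l,m,o,r}, so it must be n.
(r6,c5): row 6 has {l,n,p,q,r}; column 5 has {l,o,p,q}, so it must be m.
(r6,c6): row 6 has {l,m,n,p,q,r}; column 6 has {l,m,q,r}, so it must be o.
(r4,c5): row 4 has {l,m,o,r}; column 5 has {l,m,o,p,q}, so it must be n.
(r4,c6): row 4 has {l,m,n,o,r}; column 6 has {l,m,o,q,r}, so it must be p.
(r5,c1): row 5 has {l,m,o,q}; column 1 has {l,m,n,o,r}, so it must be p.
(r5,c5): row 5 has {l,m,o,p,q}; column 5 has {l,m,n,o,p,q}, so it must be r.
(r5,c6): row 5 has {l,m,o,p,q,r}; column 6 has {l,m,o,p,q,r}, so it must be n.
(r4,c1): row 4 has {l,m,n,o,p,r}; column 1 has {l,m,n,o,p,r}, so it must be q.

l n r o p q m / o m p n l r q / r l n p q m o / q o m l n p r / p q o m r n l / n r l q m o p / m p q r o l n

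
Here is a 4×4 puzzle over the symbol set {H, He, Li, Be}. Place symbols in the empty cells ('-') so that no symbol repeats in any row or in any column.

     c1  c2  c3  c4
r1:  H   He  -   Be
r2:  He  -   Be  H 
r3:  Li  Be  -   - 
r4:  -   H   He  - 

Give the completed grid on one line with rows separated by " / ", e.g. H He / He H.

H He Li Be / He Li Be H / Li Be H He / Be H He Li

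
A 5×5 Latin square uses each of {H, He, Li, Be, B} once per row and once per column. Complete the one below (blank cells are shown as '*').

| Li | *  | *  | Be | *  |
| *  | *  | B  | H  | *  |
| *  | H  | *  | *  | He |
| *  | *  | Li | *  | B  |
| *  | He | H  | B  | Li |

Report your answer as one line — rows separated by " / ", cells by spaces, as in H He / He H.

Li B He Be H / He Li B H Be / B H Be Li He / H Be Li He B / Be He H B Li

(r1,c2) = B
(r1,c3) = He
(r1,c5) = H
(r2,c5) = Be
(r3,c3) = Be
(r3,c4) = Li
(r4,c2) = Be
(r4,c4) = He
(r5,c1) = Be
(r2,c1) = He
(r2,c2) = Li
(r3,c1) = B
(r4,c1) = H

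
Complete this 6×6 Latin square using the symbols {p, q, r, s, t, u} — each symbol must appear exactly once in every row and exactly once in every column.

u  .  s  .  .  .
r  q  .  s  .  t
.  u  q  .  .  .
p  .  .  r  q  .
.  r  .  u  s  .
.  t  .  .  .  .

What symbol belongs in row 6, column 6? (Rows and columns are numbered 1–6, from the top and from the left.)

s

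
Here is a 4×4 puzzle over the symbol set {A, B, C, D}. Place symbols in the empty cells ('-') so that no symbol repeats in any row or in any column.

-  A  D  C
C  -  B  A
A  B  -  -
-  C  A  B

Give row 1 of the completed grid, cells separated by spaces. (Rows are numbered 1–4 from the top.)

B A D C

(r1,c1) = B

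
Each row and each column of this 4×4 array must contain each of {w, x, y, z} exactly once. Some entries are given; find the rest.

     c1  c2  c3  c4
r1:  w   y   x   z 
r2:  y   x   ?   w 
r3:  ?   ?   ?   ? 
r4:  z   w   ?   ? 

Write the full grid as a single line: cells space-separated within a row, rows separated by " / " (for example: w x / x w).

w y x z / y x z w / x z w y / z w y x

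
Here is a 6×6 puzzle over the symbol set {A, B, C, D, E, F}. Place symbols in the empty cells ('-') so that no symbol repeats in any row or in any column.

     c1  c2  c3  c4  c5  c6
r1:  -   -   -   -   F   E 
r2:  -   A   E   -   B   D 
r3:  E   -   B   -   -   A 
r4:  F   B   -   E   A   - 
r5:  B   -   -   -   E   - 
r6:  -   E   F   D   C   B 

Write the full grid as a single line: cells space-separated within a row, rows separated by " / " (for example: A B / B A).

D C A B F E / C A E F B D / E F B C D A / F B D E A C / B D C A E F / A E F D C B

(r2,c1): row 2 has {A,B,D,E}; column 1 has {B,E,F}, so it must be C.
(r2,c4): row 2 has {A,B,C,D,E}; column 4 has {D,E}, so it must be F.
(r3,c4): row 3 has {A,B,E}; column 4 has {D,E,F}, so it must be C.
(r3,c5): row 3 has {A,B,C,E}; column 5 has {A,B,C,E,F}, so it must be D.
(r4,c6): row 4 has {A,B,E,F}; column 6 has {A,B,D,E}, so it must be C.
(r5,c4): row 5 has {B,E}; column 4 has {C,D,E,F}, so it must be A.
(r5,c6): row 5 has {A,B,E}; column 6 has {A,B,C,D,E}, so it must be F.
(r6,c1): row 6 has {B,C,D,E,F}; column 1 has {B,C,E,F}, so it must be A.
(r1,c1): row 1 has {E,F}; column 1 has {A,B,C,E,F}, so it must be D.
(r1,c2): row 1 has {D,E,F}; column 2 has {A,B,E}, so it must be C.
(r1,c3): row 1 has {C,D,E,F}; column 3 has {B,E,F}, so it must be A.
(r1,c4): row 1 has {A,C,D,E,F}; column 4 has {A,C,D,E,F}, so it must be B.
(r3,c2): row 3 has {A,B,C,D,E}; column 2 has {A,B,C,E}, so it must be F.
(r4,c3): row 4 has {A,B,C,E,F}; column 3 has {A,B,E,F}, so it must be D.
(r5,c2): row 5 has {A,B,E,F}; column 2 has {A,B,C,E,F}, so it must be D.
(r5,c3): row 5 has {A,B,D,E,F}; column 3 has {A,B,D,E,F}, so it must be C.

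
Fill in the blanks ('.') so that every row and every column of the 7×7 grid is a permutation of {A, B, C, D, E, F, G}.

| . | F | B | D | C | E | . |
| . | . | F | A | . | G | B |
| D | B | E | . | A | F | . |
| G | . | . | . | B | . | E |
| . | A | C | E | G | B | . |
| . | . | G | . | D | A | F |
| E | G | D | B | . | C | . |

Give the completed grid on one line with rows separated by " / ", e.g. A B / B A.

A F B D C E G / C D F A E G B / D B E G A F C / G C A F B D E / F A C E G B D / B E G C D A F / E G D B F C A

Cell (r1,c1): row 1 has {B,C,D,E,F}; column 1 has {D,E,G} → A.
Cell (r1,c7): row 1 has {A,B,C,D,E,F}; column 7 has {B,E,F} → G.
Cell (r2,c1): row 2 has {A,B,F,G}; column 1 has {A,D,E,G} → C.
Cell (r2,c5): row 2 has {A,B,C,F,G}; column 5 has {A,B,C,D,G} → E.
Cell (r3,c7): row 3 has {A,B,D,E,F}; column 7 has {B,E,F,G} → C.
Cell (r4,c3): row 4 has {B,E,G}; column 3 has {B,C,D,E,F,G} → A.
Cell (r4,c6): row 4 has {A,B,E,G}; column 6 has {A,B,C,E,F,G} → D.
Cell (r5,c1): row 5 has {A,B,C,E,G}; column 1 has {A,C,D,E,G} → F.
Cell (r5,c7): row 5 has {A,B,C,E,F,G}; column 7 has {B,C,E,F,G} → D.
Cell (r6,c1): row 6 has {A,D,F,G}; column 1 has {A,C,D,E,F,G} → B.
Cell (r6,c4): row 6 has {A,B,D,F,G}; column 4 has {A,B,D,E} → C.
Cell (r7,c5): row 7 has {B,C,D,E,G}; column 5 has {A,B,C,D,E,G} → F.
Cell (r7,c7): row 7 has {B,C,D,E,F,G}; column 7 has {B,C,D,E,F,G} → A.
Cell (r2,c2): row 2 has {A,B,C,E,F,G}; column 2 has {A,B,F,G} → D.
Cell (r3,c4): row 3 has {A,B,C,D,E,F}; column 4 has {A,B,C,D,E} → G.
Cell (r4,c2): row 4 has {A,B,D,E,G}; column 2 has {A,B,D,F,G} → C.
Cell (r4,c4): row 4 has {A,B,C,D,E,G}; column 4 has {A,B,C,D,E,G} → F.
Cell (r6,c2): row 6 has {A,B,C,D,F,G}; column 2 has {A,B,C,D,F,G} → E.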